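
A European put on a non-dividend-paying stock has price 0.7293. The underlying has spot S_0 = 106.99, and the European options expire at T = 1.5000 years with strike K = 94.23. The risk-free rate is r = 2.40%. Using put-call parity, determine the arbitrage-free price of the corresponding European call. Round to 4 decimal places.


Put-call parity: C - P = S_0 * exp(-qT) - K * exp(-rT).
S_0 * exp(-qT) = 106.9900 * 1.00000000 = 106.99000000
K * exp(-rT) = 94.2300 * 0.96464029 = 90.89805485
C = P + S*exp(-qT) - K*exp(-rT)
C = 0.7293 + 106.99000000 - 90.89805485 = 16.8212

Answer: Call price = 16.8212


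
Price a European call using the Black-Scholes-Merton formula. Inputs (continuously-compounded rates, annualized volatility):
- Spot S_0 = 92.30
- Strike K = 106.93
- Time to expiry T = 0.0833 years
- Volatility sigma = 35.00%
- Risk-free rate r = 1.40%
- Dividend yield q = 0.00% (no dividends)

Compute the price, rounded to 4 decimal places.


Answer: Price = 0.3325

Derivation:
d1 = (ln(S/K) + (r - q + 0.5*sigma^2) * T) / (sigma * sqrt(T)) = -1.39445064
d2 = d1 - sigma * sqrt(T) = -1.49546673
exp(-rT) = 0.99883448; exp(-qT) = 1.00000000
C = S_0 * exp(-qT) * N(d1) - K * exp(-rT) * N(d2)
N(d1) = 0.08159078; N(d2) = 0.06739634
C = 92.3000 * 1.00000000 * 0.08159078 - 106.9300 * 0.99883448 * 0.06739634 = 0.3325


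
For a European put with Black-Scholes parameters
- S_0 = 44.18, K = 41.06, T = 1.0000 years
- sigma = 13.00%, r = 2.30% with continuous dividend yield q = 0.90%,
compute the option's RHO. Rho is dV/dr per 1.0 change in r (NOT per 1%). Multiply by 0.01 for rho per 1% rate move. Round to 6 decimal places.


Answer: Rho = -10.923910

Derivation:
d1 = 0.7360598954; d2 = 0.6060598954
phi(d1) = 0.3042727980; exp(-qT) = 0.9910403788; exp(-rT) = 0.9772624838
N(-d2) = 0.2722374904
Rho = -K*T*exp(-rT)*N(-d2) = -41.0600 * 1.0000 * 0.9772624838 * 0.2722374904 = -10.923910


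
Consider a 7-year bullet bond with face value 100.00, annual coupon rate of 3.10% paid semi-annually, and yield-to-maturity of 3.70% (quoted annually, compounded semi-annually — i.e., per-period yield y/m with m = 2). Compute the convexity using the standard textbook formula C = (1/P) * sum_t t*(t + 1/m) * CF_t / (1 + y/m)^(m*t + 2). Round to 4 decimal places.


Answer: Convexity = 44.2180

Derivation:
Coupon per period c = face * coupon_rate / m = 1.550000
Periods per year m = 2; per-period yield y/m = 0.018500
Number of cashflows N = 14
Cashflows (t years, CF_t, discount factor 1/(1+y/m)^(m*t), PV):
  t = 0.5000: CF_t = 1.550000, DF = 0.981836, PV = 1.521846
  t = 1.0000: CF_t = 1.550000, DF = 0.964002, PV = 1.494203
  t = 1.5000: CF_t = 1.550000, DF = 0.946492, PV = 1.467062
  t = 2.0000: CF_t = 1.550000, DF = 0.929300, PV = 1.440415
  t = 2.5000: CF_t = 1.550000, DF = 0.912420, PV = 1.414251
  t = 3.0000: CF_t = 1.550000, DF = 0.895847, PV = 1.388563
  t = 3.5000: CF_t = 1.550000, DF = 0.879575, PV = 1.363341
  t = 4.0000: CF_t = 1.550000, DF = 0.863598, PV = 1.338577
  t = 4.5000: CF_t = 1.550000, DF = 0.847912, PV = 1.314263
  t = 5.0000: CF_t = 1.550000, DF = 0.832510, PV = 1.290391
  t = 5.5000: CF_t = 1.550000, DF = 0.817389, PV = 1.266952
  t = 6.0000: CF_t = 1.550000, DF = 0.802542, PV = 1.243940
  t = 6.5000: CF_t = 1.550000, DF = 0.787964, PV = 1.221345
  t = 7.0000: CF_t = 101.550000, DF = 0.773652, PV = 78.564339
Price P = sum_t PV_t = 96.329488
Convexity numerator sum_t t*(t + 1/m) * CF_t / (1+y/m)^(m*t + 2):
  t = 0.5000: term = 0.733531
  t = 1.0000: term = 2.160622
  t = 1.5000: term = 4.242753
  t = 2.0000: term = 6.942814
  t = 2.5000: term = 10.225057
  t = 3.0000: term = 14.055061
  t = 3.5000: term = 18.399687
  t = 4.0000: term = 23.227040
  t = 4.5000: term = 28.506431
  t = 5.0000: term = 34.208339
  t = 5.5000: term = 40.304376
  t = 6.0000: term = 46.767251
  t = 6.5000: term = 53.570734
  t = 7.0000: term = 3976.149432
Convexity = (1/P) * sum = 4259.493128 / 96.329488 = 44.217956


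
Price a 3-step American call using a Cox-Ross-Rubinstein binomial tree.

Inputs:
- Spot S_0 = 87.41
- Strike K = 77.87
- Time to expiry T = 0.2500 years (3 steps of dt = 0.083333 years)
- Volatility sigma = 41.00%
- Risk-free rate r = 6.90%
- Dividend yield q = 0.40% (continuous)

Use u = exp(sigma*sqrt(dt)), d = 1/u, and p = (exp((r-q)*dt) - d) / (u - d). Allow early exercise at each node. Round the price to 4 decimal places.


Answer: Price = V(0,0) = 12.9855

Derivation:
dt = T/N = 0.083333
u = exp(sigma*sqrt(dt)) = 1.125646; d = 1/u = 0.888379
p = (exp((r-q)*dt) - d) / (u - d) = 0.493337
Discount per step: exp(-r*dt) = 0.994266
Stock lattice S(k, i) with i counting down-moves:
  k=0: S(0,0) = 87.4100
  k=1: S(1,0) = 98.3927; S(1,1) = 77.6532
  k=2: S(2,0) = 110.7553; S(2,1) = 87.4100; S(2,2) = 68.9855
  k=3: S(3,0) = 124.6712; S(3,1) = 98.3927; S(3,2) = 77.6532; S(3,3) = 61.2853
Terminal payoffs V(N, i) = max(S_T - K, 0):
  V(3,0) = 46.801229; V(3,1) = 20.522689; V(3,2) = 0.000000; V(3,3) = 0.000000
Backward induction: V(k, i) = exp(-r*dt) * [p * V(k+1, i) + (1-p) * V(k+1, i+1)]; then take max(V_cont, immediate exercise) for American.
  V(2,0) = exp(-r*dt) * [p*46.801229 + (1-p)*20.522689] = 33.294860; exercise = 32.885304; V(2,0) = max -> 33.294860
  V(2,1) = exp(-r*dt) * [p*20.522689 + (1-p)*0.000000] = 10.066546; exercise = 9.540000; V(2,1) = max -> 10.066546
  V(2,2) = exp(-r*dt) * [p*0.000000 + (1-p)*0.000000] = 0.000000; exercise = 0.000000; V(2,2) = max -> 0.000000
  V(1,0) = exp(-r*dt) * [p*33.294860 + (1-p)*10.066546] = 21.402506; exercise = 20.522689; V(1,0) = max -> 21.402506
  V(1,1) = exp(-r*dt) * [p*10.066546 + (1-p)*0.000000] = 4.937723; exercise = 0.000000; V(1,1) = max -> 4.937723
  V(0,0) = exp(-r*dt) * [p*21.402506 + (1-p)*4.937723] = 12.985522; exercise = 9.540000; V(0,0) = max -> 12.985522


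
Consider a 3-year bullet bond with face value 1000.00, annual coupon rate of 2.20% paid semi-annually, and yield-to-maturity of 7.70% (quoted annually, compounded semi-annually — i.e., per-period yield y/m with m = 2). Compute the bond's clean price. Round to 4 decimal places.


Coupon per period c = face * coupon_rate / m = 11.000000
Periods per year m = 2; per-period yield y/m = 0.038500
Number of cashflows N = 6
Cashflows (t years, CF_t, discount factor 1/(1+y/m)^(m*t), PV):
  t = 0.5000: CF_t = 11.000000, DF = 0.962927, PV = 10.592200
  t = 1.0000: CF_t = 11.000000, DF = 0.927229, PV = 10.199519
  t = 1.5000: CF_t = 11.000000, DF = 0.892854, PV = 9.821395
  t = 2.0000: CF_t = 11.000000, DF = 0.859754, PV = 9.457289
  t = 2.5000: CF_t = 11.000000, DF = 0.827880, PV = 9.106682
  t = 3.0000: CF_t = 1011.000000, DF = 0.797188, PV = 805.957517
Price P = sum_t PV_t = 855.134603

Answer: Price = 855.1346


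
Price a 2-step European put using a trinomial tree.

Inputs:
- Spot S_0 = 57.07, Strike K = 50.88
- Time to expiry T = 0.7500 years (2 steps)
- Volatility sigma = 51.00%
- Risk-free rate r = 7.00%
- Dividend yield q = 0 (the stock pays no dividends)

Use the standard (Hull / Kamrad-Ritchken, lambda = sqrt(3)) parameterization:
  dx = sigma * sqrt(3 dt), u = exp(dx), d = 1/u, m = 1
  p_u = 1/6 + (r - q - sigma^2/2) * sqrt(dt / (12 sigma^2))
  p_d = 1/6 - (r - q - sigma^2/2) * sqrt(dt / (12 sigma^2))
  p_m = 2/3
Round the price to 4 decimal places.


Answer: Price = V(0,0) = 5.2390

Derivation:
dt = T/N = 0.375000; dx = sigma*sqrt(3*dt) = 0.540937
u = exp(dx) = 1.717615; d = 1/u = 0.582203
p_u = 0.145852, p_m = 0.666667, p_d = 0.187481
Discount per step: exp(-r*dt) = 0.974092
Stock lattice S(k, j) with j the centered position index:
  k=0: S(0,+0) = 57.0700
  k=1: S(1,-1) = 33.2263; S(1,+0) = 57.0700; S(1,+1) = 98.0243
  k=2: S(2,-2) = 19.3444; S(2,-1) = 33.2263; S(2,+0) = 57.0700; S(2,+1) = 98.0243; S(2,+2) = 168.3680
Terminal payoffs V(N, j) = max(K - S_T, 0):
  V(2,-2) = 31.535557; V(2,-1) = 17.653694; V(2,+0) = 0.000000; V(2,+1) = 0.000000; V(2,+2) = 0.000000
Backward induction: V(k, j) = exp(-r*dt) * [p_u * V(k+1, j+1) + p_m * V(k+1, j) + p_d * V(k+1, j-1)]
  V(1,-1) = exp(-r*dt) * [p_u*0.000000 + p_m*17.653694 + p_d*31.535557] = 17.223356
  V(1,+0) = exp(-r*dt) * [p_u*0.000000 + p_m*0.000000 + p_d*17.653694] = 3.223987
  V(1,+1) = exp(-r*dt) * [p_u*0.000000 + p_m*0.000000 + p_d*0.000000] = 0.000000
  V(0,+0) = exp(-r*dt) * [p_u*0.000000 + p_m*3.223987 + p_d*17.223356] = 5.239035


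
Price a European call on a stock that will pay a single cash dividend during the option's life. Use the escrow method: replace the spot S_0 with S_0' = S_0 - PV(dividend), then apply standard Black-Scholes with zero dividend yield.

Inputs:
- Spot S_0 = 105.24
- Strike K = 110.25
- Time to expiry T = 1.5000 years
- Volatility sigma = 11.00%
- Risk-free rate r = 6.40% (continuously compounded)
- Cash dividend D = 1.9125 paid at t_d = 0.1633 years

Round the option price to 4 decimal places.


Answer: Price = 7.2063

Derivation:
PV(D) = D * exp(-r * t_d) = 1.9125 * 0.98960322 = 1.89261617
S_0' = S_0 - PV(D) = 105.2400 - 1.89261617 = 103.34738383
d1 = (ln(S_0'/K) + (r + sigma^2/2)*T) / (sigma*sqrt(T)) = 0.30002878
d2 = d1 - sigma*sqrt(T) = 0.16530684
exp(-rT) = 0.90846402
N(d1) = 0.61792240; N(d2) = 0.56564876
C = S_0' * N(d1) - K * exp(-rT) * N(d2) = 103.34738383 * 0.61792240 - 110.2500 * 0.90846402 * 0.56564876 = 7.2063


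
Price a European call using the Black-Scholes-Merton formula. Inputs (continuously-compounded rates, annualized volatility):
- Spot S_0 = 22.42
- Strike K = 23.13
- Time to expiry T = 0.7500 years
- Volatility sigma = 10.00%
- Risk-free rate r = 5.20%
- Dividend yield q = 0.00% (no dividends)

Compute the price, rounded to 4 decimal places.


d1 = (ln(S/K) + (r - q + 0.5*sigma^2) * T) / (sigma * sqrt(T)) = 0.13363282
d2 = d1 - sigma * sqrt(T) = 0.04703028
exp(-rT) = 0.96175071; exp(-qT) = 1.00000000
C = S_0 * exp(-qT) * N(d1) - K * exp(-rT) * N(d2)
N(d1) = 0.55315353; N(d2) = 0.51875545
C = 22.4200 * 1.00000000 * 0.55315353 - 23.1300 * 0.96175071 * 0.51875545 = 0.8618

Answer: Price = 0.8618


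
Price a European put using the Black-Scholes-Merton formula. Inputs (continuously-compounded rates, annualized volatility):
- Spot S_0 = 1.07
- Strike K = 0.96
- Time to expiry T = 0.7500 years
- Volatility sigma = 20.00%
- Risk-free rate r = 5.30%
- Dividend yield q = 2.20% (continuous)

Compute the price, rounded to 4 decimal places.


Answer: Price = 0.0219

Derivation:
d1 = (ln(S/K) + (r - q + 0.5*sigma^2) * T) / (sigma * sqrt(T)) = 0.84714976
d2 = d1 - sigma * sqrt(T) = 0.67394468
exp(-rT) = 0.96102967; exp(-qT) = 0.98363538
P = K * exp(-rT) * N(-d2) - S_0 * exp(-qT) * N(-d1)
N(-d1) = 0.19845583; N(-d2) = 0.25017324
P = 0.9600 * 0.96102967 * 0.25017324 - 1.0700 * 0.98363538 * 0.19845583 = 0.0219


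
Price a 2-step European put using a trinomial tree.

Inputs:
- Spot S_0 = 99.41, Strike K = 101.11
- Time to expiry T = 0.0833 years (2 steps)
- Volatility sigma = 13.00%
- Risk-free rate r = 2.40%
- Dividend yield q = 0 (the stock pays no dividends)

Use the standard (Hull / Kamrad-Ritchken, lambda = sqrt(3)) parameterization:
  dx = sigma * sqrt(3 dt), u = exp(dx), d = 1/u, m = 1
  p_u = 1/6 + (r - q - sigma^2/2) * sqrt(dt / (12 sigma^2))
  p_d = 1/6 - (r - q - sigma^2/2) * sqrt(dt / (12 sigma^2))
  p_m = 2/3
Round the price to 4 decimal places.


dt = T/N = 0.041650; dx = sigma*sqrt(3*dt) = 0.045953
u = exp(dx) = 1.047025; d = 1/u = 0.955087
p_u = 0.173714, p_m = 0.666667, p_d = 0.159620
Discount per step: exp(-r*dt) = 0.999001
Stock lattice S(k, j) with j the centered position index:
  k=0: S(0,+0) = 99.4100
  k=1: S(1,-1) = 94.9452; S(1,+0) = 99.4100; S(1,+1) = 104.0847
  k=2: S(2,-2) = 90.6809; S(2,-1) = 94.9452; S(2,+0) = 99.4100; S(2,+1) = 104.0847; S(2,+2) = 108.9793
Terminal payoffs V(N, j) = max(K - S_T, 0):
  V(2,-2) = 10.429058; V(2,-1) = 6.164792; V(2,+0) = 1.700000; V(2,+1) = 0.000000; V(2,+2) = 0.000000
Backward induction: V(k, j) = exp(-r*dt) * [p_u * V(k+1, j+1) + p_m * V(k+1, j) + p_d * V(k+1, j-1)]
  V(1,-1) = exp(-r*dt) * [p_u*1.700000 + p_m*6.164792 + p_d*10.429058] = 6.063793
  V(1,+0) = exp(-r*dt) * [p_u*0.000000 + p_m*1.700000 + p_d*6.164792] = 2.115240
  V(1,+1) = exp(-r*dt) * [p_u*0.000000 + p_m*0.000000 + p_d*1.700000] = 0.271082
  V(0,+0) = exp(-r*dt) * [p_u*0.271082 + p_m*2.115240 + p_d*6.063793] = 2.422728

Answer: Price = V(0,0) = 2.4227


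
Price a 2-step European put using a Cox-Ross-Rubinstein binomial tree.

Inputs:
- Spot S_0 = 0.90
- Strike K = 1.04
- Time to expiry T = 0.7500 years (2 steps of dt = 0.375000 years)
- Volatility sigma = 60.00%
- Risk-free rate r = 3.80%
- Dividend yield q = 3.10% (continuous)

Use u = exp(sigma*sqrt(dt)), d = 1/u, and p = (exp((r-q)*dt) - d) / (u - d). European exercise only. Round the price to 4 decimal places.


dt = T/N = 0.375000
u = exp(sigma*sqrt(dt)) = 1.444009; d = 1/u = 0.692516
p = (exp((r-q)*dt) - d) / (u - d) = 0.412661
Discount per step: exp(-r*dt) = 0.985851
Stock lattice S(k, i) with i counting down-moves:
  k=0: S(0,0) = 0.9000
  k=1: S(1,0) = 1.2996; S(1,1) = 0.6233
  k=2: S(2,0) = 1.8766; S(2,1) = 0.9000; S(2,2) = 0.4316
Terminal payoffs V(N, i) = max(K - S_T, 0):
  V(2,0) = 0.000000; V(2,1) = 0.140000; V(2,2) = 0.608379
Backward induction: V(k, i) = exp(-r*dt) * [p * V(k+1, i) + (1-p) * V(k+1, i+1)].
  V(1,0) = exp(-r*dt) * [p*0.000000 + (1-p)*0.140000] = 0.081064
  V(1,1) = exp(-r*dt) * [p*0.140000 + (1-p)*0.608379] = 0.409224
  V(0,0) = exp(-r*dt) * [p*0.081064 + (1-p)*0.409224] = 0.269931

Answer: Price = V(0,0) = 0.2699


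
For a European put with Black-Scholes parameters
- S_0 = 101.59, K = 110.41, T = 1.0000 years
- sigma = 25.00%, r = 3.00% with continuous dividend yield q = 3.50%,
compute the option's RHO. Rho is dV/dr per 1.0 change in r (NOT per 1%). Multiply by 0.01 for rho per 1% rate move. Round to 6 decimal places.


d1 = -0.2280224174; d2 = -0.4780224174
phi(d1) = 0.3887045853; exp(-qT) = 0.9656054163; exp(-rT) = 0.9704455335
N(-d2) = 0.6836828752
Rho = -K*T*exp(-rT)*N(-d2) = -110.4100 * 1.0000 * 0.9704455335 * 0.6836828752 = -73.254495

Answer: Rho = -73.254495


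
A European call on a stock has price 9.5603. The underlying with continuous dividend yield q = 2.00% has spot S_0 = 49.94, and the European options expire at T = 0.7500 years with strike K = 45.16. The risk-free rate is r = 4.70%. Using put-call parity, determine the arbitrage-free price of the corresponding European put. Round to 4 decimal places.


Put-call parity: C - P = S_0 * exp(-qT) - K * exp(-rT).
S_0 * exp(-qT) = 49.9400 * 0.98511194 = 49.19649026
K * exp(-rT) = 45.1600 * 0.96536405 = 43.59584028
P = C - S*exp(-qT) + K*exp(-rT)
P = 9.5603 - 49.19649026 + 43.59584028 = 3.9597

Answer: Put price = 3.9597


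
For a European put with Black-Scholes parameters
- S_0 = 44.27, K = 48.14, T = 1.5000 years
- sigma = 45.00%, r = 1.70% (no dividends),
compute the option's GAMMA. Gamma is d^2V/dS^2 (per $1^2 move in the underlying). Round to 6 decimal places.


Answer: Gamma = 0.016117

Derivation:
d1 = 0.1697747045; d2 = -0.3813604876
phi(d1) = 0.3932340653; exp(-qT) = 1.0000000000; exp(-rT) = 0.9748223790
Gamma = exp(-qT) * phi(d1) / (S * sigma * sqrt(T)) = 1.0000000000 * 0.3932340653 / (44.2700 * 0.4500 * 1.2247448714) = 0.016117


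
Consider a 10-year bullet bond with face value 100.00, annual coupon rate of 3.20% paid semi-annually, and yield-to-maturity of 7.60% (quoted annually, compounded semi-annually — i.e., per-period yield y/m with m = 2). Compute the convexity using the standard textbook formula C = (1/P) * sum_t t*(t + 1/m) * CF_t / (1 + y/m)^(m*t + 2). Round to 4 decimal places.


Answer: Convexity = 75.8629

Derivation:
Coupon per period c = face * coupon_rate / m = 1.600000
Periods per year m = 2; per-period yield y/m = 0.038000
Number of cashflows N = 20
Cashflows (t years, CF_t, discount factor 1/(1+y/m)^(m*t), PV):
  t = 0.5000: CF_t = 1.600000, DF = 0.963391, PV = 1.541426
  t = 1.0000: CF_t = 1.600000, DF = 0.928122, PV = 1.484996
  t = 1.5000: CF_t = 1.600000, DF = 0.894145, PV = 1.430632
  t = 2.0000: CF_t = 1.600000, DF = 0.861411, PV = 1.378258
  t = 2.5000: CF_t = 1.600000, DF = 0.829876, PV = 1.327802
  t = 3.0000: CF_t = 1.600000, DF = 0.799495, PV = 1.279192
  t = 3.5000: CF_t = 1.600000, DF = 0.770227, PV = 1.232363
  t = 4.0000: CF_t = 1.600000, DF = 0.742030, PV = 1.187247
  t = 4.5000: CF_t = 1.600000, DF = 0.714865, PV = 1.143783
  t = 5.0000: CF_t = 1.600000, DF = 0.688694, PV = 1.101911
  t = 5.5000: CF_t = 1.600000, DF = 0.663482, PV = 1.061571
  t = 6.0000: CF_t = 1.600000, DF = 0.639193, PV = 1.022708
  t = 6.5000: CF_t = 1.600000, DF = 0.615793, PV = 0.985268
  t = 7.0000: CF_t = 1.600000, DF = 0.593249, PV = 0.949198
  t = 7.5000: CF_t = 1.600000, DF = 0.571531, PV = 0.914449
  t = 8.0000: CF_t = 1.600000, DF = 0.550608, PV = 0.880972
  t = 8.5000: CF_t = 1.600000, DF = 0.530451, PV = 0.848721
  t = 9.0000: CF_t = 1.600000, DF = 0.511031, PV = 0.817650
  t = 9.5000: CF_t = 1.600000, DF = 0.492323, PV = 0.787717
  t = 10.0000: CF_t = 101.600000, DF = 0.474300, PV = 48.188858
Price P = sum_t PV_t = 69.564725
Convexity numerator sum_t t*(t + 1/m) * CF_t / (1+y/m)^(m*t + 2):
  t = 0.5000: term = 0.715316
  t = 1.0000: term = 2.067387
  t = 1.5000: term = 3.983405
  t = 2.0000: term = 6.395962
  t = 2.5000: term = 9.242719
  t = 3.0000: term = 12.466096
  t = 3.5000: term = 16.012968
  t = 4.0000: term = 19.834395
  t = 4.5000: term = 23.885350
  t = 5.0000: term = 28.124476
  t = 5.5000: term = 32.513845
  t = 6.0000: term = 37.018741
  t = 6.5000: term = 41.607448
  t = 7.0000: term = 46.251054
  t = 7.5000: term = 50.923263
  t = 8.0000: term = 55.600223
  t = 8.5000: term = 60.260357
  t = 9.0000: term = 64.884211
  t = 9.5000: term = 69.454304
  t = 10.0000: term = 4696.142100
Convexity = (1/P) * sum = 5277.383619 / 69.564725 = 75.862927


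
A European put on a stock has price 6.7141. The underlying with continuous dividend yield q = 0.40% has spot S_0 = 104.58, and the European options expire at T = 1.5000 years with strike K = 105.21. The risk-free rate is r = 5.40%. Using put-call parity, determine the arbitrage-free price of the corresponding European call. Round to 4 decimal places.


Answer: Call price = 13.6445

Derivation:
Put-call parity: C - P = S_0 * exp(-qT) - K * exp(-rT).
S_0 * exp(-qT) = 104.5800 * 0.99401796 = 103.95439868
K * exp(-rT) = 105.2100 * 0.92219369 = 97.02399828
C = P + S*exp(-qT) - K*exp(-rT)
C = 6.7141 + 103.95439868 - 97.02399828 = 13.6445


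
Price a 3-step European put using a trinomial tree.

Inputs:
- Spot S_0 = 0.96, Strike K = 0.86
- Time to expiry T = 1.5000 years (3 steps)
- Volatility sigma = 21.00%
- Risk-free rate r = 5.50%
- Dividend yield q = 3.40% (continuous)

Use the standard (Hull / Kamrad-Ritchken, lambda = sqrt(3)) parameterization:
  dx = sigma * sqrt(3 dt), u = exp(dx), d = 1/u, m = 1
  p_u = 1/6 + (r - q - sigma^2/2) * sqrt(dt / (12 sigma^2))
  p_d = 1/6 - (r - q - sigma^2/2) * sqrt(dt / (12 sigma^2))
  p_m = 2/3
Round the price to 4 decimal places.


dt = T/N = 0.500000; dx = sigma*sqrt(3*dt) = 0.257196
u = exp(dx) = 1.293299; d = 1/u = 0.773216
p_u = 0.165646, p_m = 0.666667, p_d = 0.167687
Discount per step: exp(-r*dt) = 0.972875
Stock lattice S(k, j) with j the centered position index:
  k=0: S(0,+0) = 0.9600
  k=1: S(1,-1) = 0.7423; S(1,+0) = 0.9600; S(1,+1) = 1.2416
  k=2: S(2,-2) = 0.5739; S(2,-1) = 0.7423; S(2,+0) = 0.9600; S(2,+1) = 1.2416; S(2,+2) = 1.6057
  k=3: S(3,-3) = 0.4438; S(3,-2) = 0.5739; S(3,-1) = 0.7423; S(3,+0) = 0.9600; S(3,+1) = 1.2416; S(3,+2) = 1.6057; S(3,+3) = 2.0767
Terminal payoffs V(N, j) = max(K - S_T, 0):
  V(3,-3) = 0.416213; V(3,-2) = 0.286051; V(3,-1) = 0.117712; V(3,+0) = 0.000000; V(3,+1) = 0.000000; V(3,+2) = 0.000000; V(3,+3) = 0.000000
Backward induction: V(k, j) = exp(-r*dt) * [p_u * V(k+1, j+1) + p_m * V(k+1, j) + p_d * V(k+1, j-1)]
  V(2,-2) = exp(-r*dt) * [p_u*0.117712 + p_m*0.286051 + p_d*0.416213] = 0.272398
  V(2,-1) = exp(-r*dt) * [p_u*0.000000 + p_m*0.117712 + p_d*0.286051] = 0.123012
  V(2,+0) = exp(-r*dt) * [p_u*0.000000 + p_m*0.000000 + p_d*0.117712] = 0.019203
  V(2,+1) = exp(-r*dt) * [p_u*0.000000 + p_m*0.000000 + p_d*0.000000] = 0.000000
  V(2,+2) = exp(-r*dt) * [p_u*0.000000 + p_m*0.000000 + p_d*0.000000] = 0.000000
  V(1,-1) = exp(-r*dt) * [p_u*0.019203 + p_m*0.123012 + p_d*0.272398] = 0.127317
  V(1,+0) = exp(-r*dt) * [p_u*0.000000 + p_m*0.019203 + p_d*0.123012] = 0.032523
  V(1,+1) = exp(-r*dt) * [p_u*0.000000 + p_m*0.000000 + p_d*0.019203] = 0.003133
  V(0,+0) = exp(-r*dt) * [p_u*0.003133 + p_m*0.032523 + p_d*0.127317] = 0.042369

Answer: Price = V(0,0) = 0.0424


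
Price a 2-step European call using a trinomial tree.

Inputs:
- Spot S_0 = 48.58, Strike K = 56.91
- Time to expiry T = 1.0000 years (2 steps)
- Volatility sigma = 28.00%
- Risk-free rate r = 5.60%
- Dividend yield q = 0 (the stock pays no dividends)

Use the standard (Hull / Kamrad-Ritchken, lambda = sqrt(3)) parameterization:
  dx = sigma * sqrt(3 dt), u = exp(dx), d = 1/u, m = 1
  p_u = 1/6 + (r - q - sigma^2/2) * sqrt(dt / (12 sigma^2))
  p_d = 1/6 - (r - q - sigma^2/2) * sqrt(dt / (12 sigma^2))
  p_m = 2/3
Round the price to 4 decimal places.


dt = T/N = 0.500000; dx = sigma*sqrt(3*dt) = 0.342929
u = exp(dx) = 1.409068; d = 1/u = 0.709689
p_u = 0.178914, p_m = 0.666667, p_d = 0.154419
Discount per step: exp(-r*dt) = 0.972388
Stock lattice S(k, j) with j the centered position index:
  k=0: S(0,+0) = 48.5800
  k=1: S(1,-1) = 34.4767; S(1,+0) = 48.5800; S(1,+1) = 68.4525
  k=2: S(2,-2) = 24.4677; S(2,-1) = 34.4767; S(2,+0) = 48.5800; S(2,+1) = 68.4525; S(2,+2) = 96.4543
Terminal payoffs V(N, j) = max(S_T - K, 0):
  V(2,-2) = 0.000000; V(2,-1) = 0.000000; V(2,+0) = 0.000000; V(2,+1) = 11.542528; V(2,+2) = 39.544274
Backward induction: V(k, j) = exp(-r*dt) * [p_u * V(k+1, j+1) + p_m * V(k+1, j) + p_d * V(k+1, j-1)]
  V(1,-1) = exp(-r*dt) * [p_u*0.000000 + p_m*0.000000 + p_d*0.000000] = 0.000000
  V(1,+0) = exp(-r*dt) * [p_u*11.542528 + p_m*0.000000 + p_d*0.000000] = 2.008100
  V(1,+1) = exp(-r*dt) * [p_u*39.544274 + p_m*11.542528 + p_d*0.000000] = 14.362223
  V(0,+0) = exp(-r*dt) * [p_u*14.362223 + p_m*2.008100 + p_d*0.000000] = 3.800422

Answer: Price = V(0,0) = 3.8004


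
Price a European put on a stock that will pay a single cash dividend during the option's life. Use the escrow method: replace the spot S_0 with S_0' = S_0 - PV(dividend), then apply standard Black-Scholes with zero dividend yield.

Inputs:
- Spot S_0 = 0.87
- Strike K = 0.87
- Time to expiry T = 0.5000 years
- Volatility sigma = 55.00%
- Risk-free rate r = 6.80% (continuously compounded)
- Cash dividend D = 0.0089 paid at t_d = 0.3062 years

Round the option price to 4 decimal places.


PV(D) = D * exp(-r * t_d) = 0.0089 * 0.97939367 = 0.00871660
S_0' = S_0 - PV(D) = 0.8700 - 0.00871660 = 0.86128340
d1 = (ln(S_0'/K) + (r + sigma^2/2)*T) / (sigma*sqrt(T)) = 0.25598651
d2 = d1 - sigma*sqrt(T) = -0.13292222
exp(-rT) = 0.96657150
N(-d1) = 0.39898063; N(-d2) = 0.55287255
P = K * exp(-rT) * N(-d2) - S_0' * N(-d1) = 0.8700 * 0.96657150 * 0.55287255 - 0.86128340 * 0.39898063 = 0.1213

Answer: Price = 0.1213


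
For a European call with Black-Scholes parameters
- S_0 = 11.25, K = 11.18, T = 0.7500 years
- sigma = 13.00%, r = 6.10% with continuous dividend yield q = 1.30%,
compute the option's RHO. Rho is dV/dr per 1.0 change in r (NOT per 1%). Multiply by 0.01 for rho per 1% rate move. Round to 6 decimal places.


d1 = 0.4314952559; d2 = 0.3189119534
phi(d1) = 0.3634794159; exp(-qT) = 0.9902973771; exp(-rT) = 0.9552807525
N(d2) = 0.6251033601
Rho = K*T*exp(-rT)*N(d2) = 11.1800 * 0.7500 * 0.9552807525 * 0.6251033601 = 5.007096

Answer: Rho = 5.007096


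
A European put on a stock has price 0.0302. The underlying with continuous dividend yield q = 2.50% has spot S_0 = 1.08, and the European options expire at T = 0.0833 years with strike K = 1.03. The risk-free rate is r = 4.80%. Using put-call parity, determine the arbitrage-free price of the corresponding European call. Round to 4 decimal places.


Put-call parity: C - P = S_0 * exp(-qT) - K * exp(-rT).
S_0 * exp(-qT) = 1.0800 * 0.99791967 = 1.07775324
K * exp(-rT) = 1.0300 * 0.99600958 = 1.02588987
C = P + S*exp(-qT) - K*exp(-rT)
C = 0.0302 + 1.07775324 - 1.02588987 = 0.0821

Answer: Call price = 0.0821


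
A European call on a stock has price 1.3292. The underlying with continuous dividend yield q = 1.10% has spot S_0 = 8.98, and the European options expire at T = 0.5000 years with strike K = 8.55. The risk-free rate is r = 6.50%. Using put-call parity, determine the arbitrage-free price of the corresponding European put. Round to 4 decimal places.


Answer: Put price = 0.6750

Derivation:
Put-call parity: C - P = S_0 * exp(-qT) - K * exp(-rT).
S_0 * exp(-qT) = 8.9800 * 0.99451510 = 8.93074557
K * exp(-rT) = 8.5500 * 0.96802245 = 8.27659195
P = C - S*exp(-qT) + K*exp(-rT)
P = 1.3292 - 8.93074557 + 8.27659195 = 0.6750


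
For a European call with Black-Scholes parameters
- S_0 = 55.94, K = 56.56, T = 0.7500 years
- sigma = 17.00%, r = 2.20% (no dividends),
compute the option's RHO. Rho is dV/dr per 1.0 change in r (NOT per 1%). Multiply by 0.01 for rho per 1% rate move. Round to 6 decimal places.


d1 = 0.1108184187; d2 = -0.0364058999
phi(d1) = 0.3965001363; exp(-qT) = 1.0000000000; exp(-rT) = 0.9836353794
N(d2) = 0.4854793549
Rho = K*T*exp(-rT)*N(d2) = 56.5600 * 0.7500 * 0.9836353794 * 0.4854793549 = 20.257021

Answer: Rho = 20.257021


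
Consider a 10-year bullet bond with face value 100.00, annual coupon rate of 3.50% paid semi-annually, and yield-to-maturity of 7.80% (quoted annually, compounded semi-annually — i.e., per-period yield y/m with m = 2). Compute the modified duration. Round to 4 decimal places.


Answer: Modified duration = 7.8628

Derivation:
Coupon per period c = face * coupon_rate / m = 1.750000
Periods per year m = 2; per-period yield y/m = 0.039000
Number of cashflows N = 20
Cashflows (t years, CF_t, discount factor 1/(1+y/m)^(m*t), PV):
  t = 0.5000: CF_t = 1.750000, DF = 0.962464, PV = 1.684312
  t = 1.0000: CF_t = 1.750000, DF = 0.926337, PV = 1.621089
  t = 1.5000: CF_t = 1.750000, DF = 0.891566, PV = 1.560240
  t = 2.0000: CF_t = 1.750000, DF = 0.858100, PV = 1.501675
  t = 2.5000: CF_t = 1.750000, DF = 0.825890, PV = 1.445308
  t = 3.0000: CF_t = 1.750000, DF = 0.794889, PV = 1.391056
  t = 3.5000: CF_t = 1.750000, DF = 0.765052, PV = 1.338842
  t = 4.0000: CF_t = 1.750000, DF = 0.736335, PV = 1.288587
  t = 4.5000: CF_t = 1.750000, DF = 0.708696, PV = 1.240218
  t = 5.0000: CF_t = 1.750000, DF = 0.682094, PV = 1.193665
  t = 5.5000: CF_t = 1.750000, DF = 0.656491, PV = 1.148860
  t = 6.0000: CF_t = 1.750000, DF = 0.631849, PV = 1.105736
  t = 6.5000: CF_t = 1.750000, DF = 0.608132, PV = 1.064231
  t = 7.0000: CF_t = 1.750000, DF = 0.585305, PV = 1.024284
  t = 7.5000: CF_t = 1.750000, DF = 0.563335, PV = 0.985836
  t = 8.0000: CF_t = 1.750000, DF = 0.542190, PV = 0.948832
  t = 8.5000: CF_t = 1.750000, DF = 0.521838, PV = 0.913216
  t = 9.0000: CF_t = 1.750000, DF = 0.502250, PV = 0.878938
  t = 9.5000: CF_t = 1.750000, DF = 0.483398, PV = 0.845946
  t = 10.0000: CF_t = 101.750000, DF = 0.465253, PV = 47.339478
Price P = sum_t PV_t = 70.520350
First compute Macaulay numerator sum_t t * PV_t:
  t * PV_t at t = 0.5000: 0.842156
  t * PV_t at t = 1.0000: 1.621089
  t * PV_t at t = 1.5000: 2.340360
  t * PV_t at t = 2.0000: 3.003349
  t * PV_t at t = 2.5000: 3.613269
  t * PV_t at t = 3.0000: 4.173169
  t * PV_t at t = 3.5000: 4.685946
  t * PV_t at t = 4.0000: 5.154347
  t * PV_t at t = 4.5000: 5.580982
  t * PV_t at t = 5.0000: 5.968327
  t * PV_t at t = 5.5000: 6.318729
  t * PV_t at t = 6.0000: 6.634416
  t * PV_t at t = 6.5000: 6.917502
  t * PV_t at t = 7.0000: 7.169988
  t * PV_t at t = 7.5000: 7.393773
  t * PV_t at t = 8.0000: 7.590655
  t * PV_t at t = 8.5000: 7.762340
  t * PV_t at t = 9.0000: 7.910441
  t * PV_t at t = 9.5000: 8.036487
  t * PV_t at t = 10.0000: 473.394782
Macaulay duration D = 576.112108 / 70.520350 = 8.169445
Modified duration = D / (1 + y/m) = 8.169445 / (1 + 0.039000) = 7.862796


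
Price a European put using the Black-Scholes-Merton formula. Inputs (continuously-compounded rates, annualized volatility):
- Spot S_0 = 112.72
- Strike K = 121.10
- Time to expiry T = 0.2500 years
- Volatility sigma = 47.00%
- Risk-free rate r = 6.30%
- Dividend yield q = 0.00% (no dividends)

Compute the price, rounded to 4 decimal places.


d1 = (ln(S/K) + (r - q + 0.5*sigma^2) * T) / (sigma * sqrt(T)) = -0.12062674
d2 = d1 - sigma * sqrt(T) = -0.35562674
exp(-rT) = 0.98437338; exp(-qT) = 1.00000000
P = K * exp(-rT) * N(-d2) - S_0 * exp(-qT) * N(-d1)
N(-d1) = 0.54800665; N(-d2) = 0.63893994
P = 121.1000 * 0.98437338 * 0.63893994 - 112.7200 * 1.00000000 * 0.54800665 = 14.3952

Answer: Price = 14.3952


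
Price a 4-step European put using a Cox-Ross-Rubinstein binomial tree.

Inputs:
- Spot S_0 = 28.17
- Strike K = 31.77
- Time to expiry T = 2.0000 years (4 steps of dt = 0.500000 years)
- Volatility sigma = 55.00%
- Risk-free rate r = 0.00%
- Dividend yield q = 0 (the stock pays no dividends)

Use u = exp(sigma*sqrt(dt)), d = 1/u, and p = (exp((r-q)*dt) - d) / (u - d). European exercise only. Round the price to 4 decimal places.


Answer: Price = V(0,0) = 10.9532

Derivation:
dt = T/N = 0.500000
u = exp(sigma*sqrt(dt)) = 1.475370; d = 1/u = 0.677796
p = (exp((r-q)*dt) - d) / (u - d) = 0.403980
Discount per step: exp(-r*dt) = 1.000000
Stock lattice S(k, i) with i counting down-moves:
  k=0: S(0,0) = 28.1700
  k=1: S(1,0) = 41.5612; S(1,1) = 19.0935
  k=2: S(2,0) = 61.3181; S(2,1) = 28.1700; S(2,2) = 12.9415
  k=3: S(3,0) = 90.4669; S(3,1) = 41.5612; S(3,2) = 19.0935; S(3,3) = 8.7717
  k=4: S(4,0) = 133.4721; S(4,1) = 61.3181; S(4,2) = 28.1700; S(4,3) = 12.9415; S(4,4) = 5.9454
Terminal payoffs V(N, i) = max(K - S_T, 0):
  V(4,0) = 0.000000; V(4,1) = 0.000000; V(4,2) = 3.600000; V(4,3) = 18.828488; V(4,4) = 25.824571
Backward induction: V(k, i) = exp(-r*dt) * [p * V(k+1, i) + (1-p) * V(k+1, i+1)].
  V(3,0) = exp(-r*dt) * [p*0.000000 + (1-p)*0.000000] = 0.000000
  V(3,1) = exp(-r*dt) * [p*0.000000 + (1-p)*3.600000] = 2.145672
  V(3,2) = exp(-r*dt) * [p*3.600000 + (1-p)*18.828488] = 12.676483
  V(3,3) = exp(-r*dt) * [p*18.828488 + (1-p)*25.824571] = 22.998293
  V(2,0) = exp(-r*dt) * [p*0.000000 + (1-p)*2.145672] = 1.278863
  V(2,1) = exp(-r*dt) * [p*2.145672 + (1-p)*12.676483] = 8.422246
  V(2,2) = exp(-r*dt) * [p*12.676483 + (1-p)*22.998293] = 18.828488
  V(1,0) = exp(-r*dt) * [p*1.278863 + (1-p)*8.422246] = 5.536462
  V(1,1) = exp(-r*dt) * [p*8.422246 + (1-p)*18.828488] = 14.624574
  V(0,0) = exp(-r*dt) * [p*5.536462 + (1-p)*14.624574] = 10.953158


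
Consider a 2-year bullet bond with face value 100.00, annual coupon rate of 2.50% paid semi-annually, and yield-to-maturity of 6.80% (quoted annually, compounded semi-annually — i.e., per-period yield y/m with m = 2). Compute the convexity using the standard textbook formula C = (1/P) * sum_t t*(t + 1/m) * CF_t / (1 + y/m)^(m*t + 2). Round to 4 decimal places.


Coupon per period c = face * coupon_rate / m = 1.250000
Periods per year m = 2; per-period yield y/m = 0.034000
Number of cashflows N = 4
Cashflows (t years, CF_t, discount factor 1/(1+y/m)^(m*t), PV):
  t = 0.5000: CF_t = 1.250000, DF = 0.967118, PV = 1.208897
  t = 1.0000: CF_t = 1.250000, DF = 0.935317, PV = 1.169147
  t = 1.5000: CF_t = 1.250000, DF = 0.904562, PV = 1.130703
  t = 2.0000: CF_t = 101.250000, DF = 0.874818, PV = 88.575350
Price P = sum_t PV_t = 92.084097
Convexity numerator sum_t t*(t + 1/m) * CF_t / (1+y/m)^(m*t + 2):
  t = 0.5000: term = 0.565351
  t = 1.0000: term = 1.640284
  t = 1.5000: term = 3.172697
  t = 2.0000: term = 414.230243
Convexity = (1/P) * sum = 419.608575 / 92.084097 = 4.556797

Answer: Convexity = 4.5568


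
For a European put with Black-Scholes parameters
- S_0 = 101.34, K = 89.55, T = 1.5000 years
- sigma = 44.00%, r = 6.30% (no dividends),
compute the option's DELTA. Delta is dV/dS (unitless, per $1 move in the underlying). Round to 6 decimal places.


d1 = 0.6743223909; d2 = 0.1354346474
phi(d1) = 0.3178124416; exp(-qT) = 1.0000000000; exp(-rT) = 0.9098277346
N(-d1) = 0.2500531859
Delta = -exp(-qT) * N(-d1) = -1.0000000000 * 0.2500531859 = -0.250053

Answer: Delta = -0.250053


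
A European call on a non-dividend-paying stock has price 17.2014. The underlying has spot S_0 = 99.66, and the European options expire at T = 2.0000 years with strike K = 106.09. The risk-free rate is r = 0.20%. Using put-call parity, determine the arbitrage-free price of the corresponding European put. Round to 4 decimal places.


Put-call parity: C - P = S_0 * exp(-qT) - K * exp(-rT).
S_0 * exp(-qT) = 99.6600 * 1.00000000 = 99.66000000
K * exp(-rT) = 106.0900 * 0.99600799 = 105.66648759
P = C - S*exp(-qT) + K*exp(-rT)
P = 17.2014 - 99.66000000 + 105.66648759 = 23.2079

Answer: Put price = 23.2079


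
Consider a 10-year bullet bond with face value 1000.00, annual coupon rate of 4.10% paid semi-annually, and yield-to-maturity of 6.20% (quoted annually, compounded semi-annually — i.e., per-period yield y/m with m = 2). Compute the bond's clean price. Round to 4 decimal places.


Coupon per period c = face * coupon_rate / m = 20.500000
Periods per year m = 2; per-period yield y/m = 0.031000
Number of cashflows N = 20
Cashflows (t years, CF_t, discount factor 1/(1+y/m)^(m*t), PV):
  t = 0.5000: CF_t = 20.500000, DF = 0.969932, PV = 19.883608
  t = 1.0000: CF_t = 20.500000, DF = 0.940768, PV = 19.285750
  t = 1.5000: CF_t = 20.500000, DF = 0.912481, PV = 18.705868
  t = 2.0000: CF_t = 20.500000, DF = 0.885045, PV = 18.143422
  t = 2.5000: CF_t = 20.500000, DF = 0.858434, PV = 17.597887
  t = 3.0000: CF_t = 20.500000, DF = 0.832622, PV = 17.068756
  t = 3.5000: CF_t = 20.500000, DF = 0.807587, PV = 16.555534
  t = 4.0000: CF_t = 20.500000, DF = 0.783305, PV = 16.057744
  t = 4.5000: CF_t = 20.500000, DF = 0.759752, PV = 15.574922
  t = 5.0000: CF_t = 20.500000, DF = 0.736908, PV = 15.106617
  t = 5.5000: CF_t = 20.500000, DF = 0.714751, PV = 14.652392
  t = 6.0000: CF_t = 20.500000, DF = 0.693260, PV = 14.211826
  t = 6.5000: CF_t = 20.500000, DF = 0.672415, PV = 13.784506
  t = 7.0000: CF_t = 20.500000, DF = 0.652197, PV = 13.370035
  t = 7.5000: CF_t = 20.500000, DF = 0.632587, PV = 12.968026
  t = 8.0000: CF_t = 20.500000, DF = 0.613566, PV = 12.578105
  t = 8.5000: CF_t = 20.500000, DF = 0.595117, PV = 12.199908
  t = 9.0000: CF_t = 20.500000, DF = 0.577224, PV = 11.833082
  t = 9.5000: CF_t = 20.500000, DF = 0.559868, PV = 11.477286
  t = 10.0000: CF_t = 1020.500000, DF = 0.543034, PV = 554.165779
Price P = sum_t PV_t = 845.221055

Answer: Price = 845.2211


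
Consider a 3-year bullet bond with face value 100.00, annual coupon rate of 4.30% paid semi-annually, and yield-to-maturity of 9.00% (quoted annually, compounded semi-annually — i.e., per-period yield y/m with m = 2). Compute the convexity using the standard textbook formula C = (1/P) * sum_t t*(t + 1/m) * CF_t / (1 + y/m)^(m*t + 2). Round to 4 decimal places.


Coupon per period c = face * coupon_rate / m = 2.150000
Periods per year m = 2; per-period yield y/m = 0.045000
Number of cashflows N = 6
Cashflows (t years, CF_t, discount factor 1/(1+y/m)^(m*t), PV):
  t = 0.5000: CF_t = 2.150000, DF = 0.956938, PV = 2.057416
  t = 1.0000: CF_t = 2.150000, DF = 0.915730, PV = 1.968819
  t = 1.5000: CF_t = 2.150000, DF = 0.876297, PV = 1.884038
  t = 2.0000: CF_t = 2.150000, DF = 0.838561, PV = 1.802907
  t = 2.5000: CF_t = 2.150000, DF = 0.802451, PV = 1.725270
  t = 3.0000: CF_t = 102.150000, DF = 0.767896, PV = 78.440550
Price P = sum_t PV_t = 87.879000
Convexity numerator sum_t t*(t + 1/m) * CF_t / (1+y/m)^(m*t + 2):
  t = 0.5000: term = 0.942019
  t = 1.0000: term = 2.704360
  t = 1.5000: term = 5.175809
  t = 2.0000: term = 8.254879
  t = 2.5000: term = 11.849109
  t = 3.0000: term = 754.218788
Convexity = (1/P) * sum = 783.144964 / 87.879000 = 8.911628

Answer: Convexity = 8.9116


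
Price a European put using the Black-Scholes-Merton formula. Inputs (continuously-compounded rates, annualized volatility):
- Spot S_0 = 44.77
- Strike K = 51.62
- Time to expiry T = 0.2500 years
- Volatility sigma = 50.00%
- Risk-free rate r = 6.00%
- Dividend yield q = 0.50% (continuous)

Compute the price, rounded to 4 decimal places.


Answer: Price = 8.4333

Derivation:
d1 = (ln(S/K) + (r - q + 0.5*sigma^2) * T) / (sigma * sqrt(T)) = -0.38948369
d2 = d1 - sigma * sqrt(T) = -0.63948369
exp(-rT) = 0.98511194; exp(-qT) = 0.99875078
P = K * exp(-rT) * N(-d2) - S_0 * exp(-qT) * N(-d1)
N(-d1) = 0.65154081; N(-d2) = 0.73874584
P = 51.6200 * 0.98511194 * 0.73874584 - 44.7700 * 0.99875078 * 0.65154081 = 8.4333


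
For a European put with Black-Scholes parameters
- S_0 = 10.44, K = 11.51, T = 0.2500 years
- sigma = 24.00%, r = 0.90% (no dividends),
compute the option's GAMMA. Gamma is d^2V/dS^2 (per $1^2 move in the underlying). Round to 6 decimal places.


d1 = -0.7343470023; d2 = -0.8543470023
phi(d1) = 0.3046562177; exp(-qT) = 1.0000000000; exp(-rT) = 0.9977525294
Gamma = exp(-qT) * phi(d1) / (S * sigma * sqrt(T)) = 1.0000000000 * 0.3046562177 / (10.4400 * 0.2400 * 0.5000000000) = 0.243180

Answer: Gamma = 0.243180


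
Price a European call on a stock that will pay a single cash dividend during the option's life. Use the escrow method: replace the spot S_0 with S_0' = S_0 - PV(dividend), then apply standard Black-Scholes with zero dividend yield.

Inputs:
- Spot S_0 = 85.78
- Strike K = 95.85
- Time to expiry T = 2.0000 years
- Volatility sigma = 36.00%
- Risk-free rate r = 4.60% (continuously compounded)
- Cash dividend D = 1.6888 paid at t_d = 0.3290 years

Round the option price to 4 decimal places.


Answer: Price = 15.6285

Derivation:
PV(D) = D * exp(-r * t_d) = 1.6888 * 0.98497994 = 1.66343413
S_0' = S_0 - PV(D) = 85.7800 - 1.66343413 = 84.11656587
d1 = (ln(S_0'/K) + (r + sigma^2/2)*T) / (sigma*sqrt(T)) = 0.17877831
d2 = d1 - sigma*sqrt(T) = -0.33033857
exp(-rT) = 0.91210515
N(d1) = 0.57094411; N(d2) = 0.37057208
C = S_0' * N(d1) - K * exp(-rT) * N(d2) = 84.11656587 * 0.57094411 - 95.8500 * 0.91210515 * 0.37057208 = 15.6285


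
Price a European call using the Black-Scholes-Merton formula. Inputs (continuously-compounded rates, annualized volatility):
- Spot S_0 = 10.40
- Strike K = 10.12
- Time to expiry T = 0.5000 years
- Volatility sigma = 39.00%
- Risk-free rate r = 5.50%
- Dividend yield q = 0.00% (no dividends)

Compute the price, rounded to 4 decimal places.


Answer: Price = 1.4091

Derivation:
d1 = (ln(S/K) + (r - q + 0.5*sigma^2) * T) / (sigma * sqrt(T)) = 0.33657247
d2 = d1 - sigma * sqrt(T) = 0.06080082
exp(-rT) = 0.97287468; exp(-qT) = 1.00000000
C = S_0 * exp(-qT) * N(d1) - K * exp(-rT) * N(d2)
N(d1) = 0.63178039; N(d2) = 0.52424108
C = 10.4000 * 1.00000000 * 0.63178039 - 10.1200 * 0.97287468 * 0.52424108 = 1.4091


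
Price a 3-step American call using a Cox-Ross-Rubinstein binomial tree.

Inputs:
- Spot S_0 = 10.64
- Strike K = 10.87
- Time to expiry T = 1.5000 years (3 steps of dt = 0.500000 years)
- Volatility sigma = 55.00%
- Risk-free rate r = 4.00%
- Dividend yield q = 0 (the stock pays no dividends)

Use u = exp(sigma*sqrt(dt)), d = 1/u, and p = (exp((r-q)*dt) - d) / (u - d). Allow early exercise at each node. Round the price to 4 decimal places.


dt = T/N = 0.500000
u = exp(sigma*sqrt(dt)) = 1.475370; d = 1/u = 0.677796
p = (exp((r-q)*dt) - d) / (u - d) = 0.429309
Discount per step: exp(-r*dt) = 0.980199
Stock lattice S(k, i) with i counting down-moves:
  k=0: S(0,0) = 10.6400
  k=1: S(1,0) = 15.6979; S(1,1) = 7.2118
  k=2: S(2,0) = 23.1603; S(2,1) = 10.6400; S(2,2) = 4.8881
  k=3: S(3,0) = 34.1700; S(3,1) = 15.6979; S(3,2) = 7.2118; S(3,3) = 3.3131
Terminal payoffs V(N, i) = max(S_T - K, 0):
  V(3,0) = 23.299952; V(3,1) = 4.827936; V(3,2) = 0.000000; V(3,3) = 0.000000
Backward induction: V(k, i) = exp(-r*dt) * [p * V(k+1, i) + (1-p) * V(k+1, i+1)]; then take max(V_cont, immediate exercise) for American.
  V(2,0) = exp(-r*dt) * [p*23.299952 + (1-p)*4.827936] = 12.505502; exercise = 12.290261; V(2,0) = max -> 12.505502
  V(2,1) = exp(-r*dt) * [p*4.827936 + (1-p)*0.000000] = 2.031632; exercise = 0.000000; V(2,1) = max -> 2.031632
  V(2,2) = exp(-r*dt) * [p*0.000000 + (1-p)*0.000000] = 0.000000; exercise = 0.000000; V(2,2) = max -> 0.000000
  V(1,0) = exp(-r*dt) * [p*12.505502 + (1-p)*2.031632] = 6.398888; exercise = 4.827936; V(1,0) = max -> 6.398888
  V(1,1) = exp(-r*dt) * [p*2.031632 + (1-p)*0.000000] = 0.854926; exercise = 0.000000; V(1,1) = max -> 0.854926
  V(0,0) = exp(-r*dt) * [p*6.398888 + (1-p)*0.854926] = 3.170939; exercise = 0.000000; V(0,0) = max -> 3.170939

Answer: Price = V(0,0) = 3.1709
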